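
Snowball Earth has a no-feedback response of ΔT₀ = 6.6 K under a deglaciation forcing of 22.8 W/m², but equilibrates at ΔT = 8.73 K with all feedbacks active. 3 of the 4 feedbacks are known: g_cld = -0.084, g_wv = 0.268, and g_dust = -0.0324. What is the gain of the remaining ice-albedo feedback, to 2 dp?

0.09

Amplification A = ΔT/ΔT₀ = 8.73/6.6 = 1.323.
Total gain g = 1 − 1/A = 1 − 1/1.323 = 0.2441.
Known gains sum to -0.084 + 0.268 − 0.0324 = 0.1516.
g_ice = 0.2441 − 0.1516 = 0.09.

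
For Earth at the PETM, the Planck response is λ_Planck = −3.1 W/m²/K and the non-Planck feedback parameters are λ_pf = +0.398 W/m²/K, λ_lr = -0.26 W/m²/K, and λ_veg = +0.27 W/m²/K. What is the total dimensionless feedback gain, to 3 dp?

Convert to gains: g_pf = 0.398/3.1 = 0.1284; g_lr = -0.26/3.1 = -0.08387; g_veg = 0.27/3.1 = 0.0871.
Total gain g = 0.13163.

0.132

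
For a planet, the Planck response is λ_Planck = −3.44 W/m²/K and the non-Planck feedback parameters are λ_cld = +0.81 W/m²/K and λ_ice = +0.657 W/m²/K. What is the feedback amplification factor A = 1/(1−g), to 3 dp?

1.744

Convert to gains: g_cld = 0.81/3.44 = 0.2355; g_ice = 0.657/3.44 = 0.191.
Total gain g = 0.4265.
A = 1/(1 − 0.4265) = 1.744.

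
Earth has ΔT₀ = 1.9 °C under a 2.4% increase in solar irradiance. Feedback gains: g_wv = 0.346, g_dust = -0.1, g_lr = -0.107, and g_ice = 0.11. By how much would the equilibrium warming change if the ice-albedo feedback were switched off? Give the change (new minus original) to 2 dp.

Original: g = 0.249, ΔT = 1.9/(1−0.249) = 2.5300 °C.
Without ice-albedo: g' = 0.139, ΔT' = 1.9/(1−0.139) = 2.2067 °C.
Change = 2.2067 − 2.5300 = -0.32 °C.

-0.32 °C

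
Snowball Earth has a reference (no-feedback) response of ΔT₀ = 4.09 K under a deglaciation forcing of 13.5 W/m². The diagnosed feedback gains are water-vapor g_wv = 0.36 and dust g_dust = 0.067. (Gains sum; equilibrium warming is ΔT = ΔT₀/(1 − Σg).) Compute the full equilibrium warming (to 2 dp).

Total gain g = 0.36 + 0.067 = 0.427.
Amplification A = 1/(1 − 0.427) = 1.745.
ΔT = 4.09 × 1.745 = 7.14 K.

7.14 K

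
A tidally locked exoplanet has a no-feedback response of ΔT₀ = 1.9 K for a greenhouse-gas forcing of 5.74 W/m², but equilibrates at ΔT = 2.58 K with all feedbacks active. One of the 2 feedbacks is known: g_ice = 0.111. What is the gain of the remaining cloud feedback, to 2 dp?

Amplification A = ΔT/ΔT₀ = 2.58/1.9 = 1.358.
Total gain g = 1 − 1/A = 1 − 1/1.358 = 0.2636.
The known gain is 0.111.
g_cld = 0.2636 − 0.111 = 0.15.

0.15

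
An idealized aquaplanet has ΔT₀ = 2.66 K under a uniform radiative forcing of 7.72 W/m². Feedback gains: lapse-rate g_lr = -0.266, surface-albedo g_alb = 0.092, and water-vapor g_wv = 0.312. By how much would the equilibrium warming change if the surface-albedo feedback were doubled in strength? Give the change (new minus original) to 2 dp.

Original: g = 0.138, ΔT = 2.66/(1−0.138) = 3.0858 K.
With doubled surface-albedo: g' = 0.23, ΔT' = 2.66/(1−0.23) = 3.4545 K.
Change = 3.4545 − 3.0858 = 0.37 K.

0.37 K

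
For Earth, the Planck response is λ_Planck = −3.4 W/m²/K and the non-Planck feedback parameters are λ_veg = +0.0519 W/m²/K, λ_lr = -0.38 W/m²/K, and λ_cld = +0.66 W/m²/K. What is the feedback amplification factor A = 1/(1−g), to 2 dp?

1.11

Convert to gains: g_veg = 0.0519/3.4 = 0.01526; g_lr = -0.38/3.4 = -0.1118; g_cld = 0.66/3.4 = 0.1941.
Total gain g = 0.09756.
A = 1/(1 − 0.09756) = 1.11.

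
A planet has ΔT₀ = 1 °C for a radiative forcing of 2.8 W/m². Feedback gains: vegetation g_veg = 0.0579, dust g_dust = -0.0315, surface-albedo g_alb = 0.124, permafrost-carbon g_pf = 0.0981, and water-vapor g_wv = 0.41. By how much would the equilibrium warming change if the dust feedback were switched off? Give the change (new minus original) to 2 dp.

Original: g = 0.6585, ΔT = 1/(1−0.6585) = 2.9283 °C.
Without dust: g' = 0.69, ΔT' = 1/(1−0.69) = 3.2258 °C.
Change = 3.2258 − 2.9283 = 0.30 °C.

0.30 °C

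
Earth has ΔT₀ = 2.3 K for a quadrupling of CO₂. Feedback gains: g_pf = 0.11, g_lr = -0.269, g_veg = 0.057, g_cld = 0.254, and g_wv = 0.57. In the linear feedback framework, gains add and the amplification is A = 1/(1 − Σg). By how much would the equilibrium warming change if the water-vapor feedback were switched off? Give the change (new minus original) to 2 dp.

-5.56 K

Original: g = 0.722, ΔT = 2.3/(1−0.722) = 8.2734 K.
Without water-vapor: g' = 0.152, ΔT' = 2.3/(1−0.152) = 2.7123 K.
Change = 2.7123 − 8.2734 = -5.56 K.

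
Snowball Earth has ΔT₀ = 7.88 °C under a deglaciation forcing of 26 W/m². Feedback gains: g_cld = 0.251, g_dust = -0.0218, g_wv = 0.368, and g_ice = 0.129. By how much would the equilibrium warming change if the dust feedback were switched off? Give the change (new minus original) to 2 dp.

2.49 °C

Original: g = 0.7262, ΔT = 7.88/(1−0.7262) = 28.7801 °C.
Without dust: g' = 0.748, ΔT' = 7.88/(1−0.748) = 31.2698 °C.
Change = 31.2698 − 28.7801 = 2.49 °C.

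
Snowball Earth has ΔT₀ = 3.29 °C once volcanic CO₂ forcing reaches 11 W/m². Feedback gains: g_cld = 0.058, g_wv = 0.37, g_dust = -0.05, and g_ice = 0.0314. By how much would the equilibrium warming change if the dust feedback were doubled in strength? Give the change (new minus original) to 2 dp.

Original: g = 0.4094, ΔT = 3.29/(1−0.4094) = 5.5706 °C.
With doubled dust: g' = 0.3594, ΔT' = 3.29/(1−0.3594) = 5.1358 °C.
Change = 5.1358 − 5.5706 = -0.43 °C.

-0.43 °C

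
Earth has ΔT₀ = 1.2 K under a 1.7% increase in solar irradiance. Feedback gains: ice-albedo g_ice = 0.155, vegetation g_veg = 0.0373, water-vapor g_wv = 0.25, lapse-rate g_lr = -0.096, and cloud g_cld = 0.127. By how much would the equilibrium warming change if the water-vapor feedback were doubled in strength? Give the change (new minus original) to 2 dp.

2.06 K

Original: g = 0.4733, ΔT = 1.2/(1−0.4733) = 2.2783 K.
With doubled water-vapor: g' = 0.7233, ΔT' = 1.2/(1−0.7233) = 4.3368 K.
Change = 4.3368 − 2.2783 = 2.06 K.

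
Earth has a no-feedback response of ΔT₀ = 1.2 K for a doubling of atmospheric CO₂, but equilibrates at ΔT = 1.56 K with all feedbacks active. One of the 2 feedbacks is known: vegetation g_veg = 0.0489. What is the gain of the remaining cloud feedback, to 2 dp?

0.18

Amplification A = ΔT/ΔT₀ = 1.56/1.2 = 1.3.
Total gain g = 1 − 1/A = 1 − 1/1.3 = 0.2308.
The known gain is 0.0489.
g_cld = 0.2308 − 0.0489 = 0.18.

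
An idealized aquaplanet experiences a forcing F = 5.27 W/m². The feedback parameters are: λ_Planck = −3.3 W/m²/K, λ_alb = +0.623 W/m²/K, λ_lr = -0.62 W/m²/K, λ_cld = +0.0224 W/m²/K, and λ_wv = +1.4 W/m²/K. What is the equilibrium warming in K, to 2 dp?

2.81 K

Net feedback parameter λ = (−3.3) + (+0.623) + (-0.62) + (+0.0224) + (+1.4) = -1.8746 W/m²/K.
ΔT = −F/λ = −5.27/(-1.8746) = 2.81 K.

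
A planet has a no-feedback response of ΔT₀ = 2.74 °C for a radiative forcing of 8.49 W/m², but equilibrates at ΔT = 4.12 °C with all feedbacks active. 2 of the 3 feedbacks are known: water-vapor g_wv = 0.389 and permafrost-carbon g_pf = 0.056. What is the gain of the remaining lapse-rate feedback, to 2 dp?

Amplification A = ΔT/ΔT₀ = 4.12/2.74 = 1.504.
Total gain g = 1 − 1/A = 1 − 1/1.504 = 0.3351.
Known gains sum to 0.389 + 0.056 = 0.445.
g_lr = 0.3351 − 0.445 = -0.11.

-0.11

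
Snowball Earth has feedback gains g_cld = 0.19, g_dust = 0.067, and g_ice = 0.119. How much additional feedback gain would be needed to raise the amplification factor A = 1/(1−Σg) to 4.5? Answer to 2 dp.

0.40

Current total gain = 0.376.
Target gain for A = 4.5: g* = 1 − 1/4.5 = 0.7778.
Additional gain needed = 0.7778 − 0.376 = 0.40.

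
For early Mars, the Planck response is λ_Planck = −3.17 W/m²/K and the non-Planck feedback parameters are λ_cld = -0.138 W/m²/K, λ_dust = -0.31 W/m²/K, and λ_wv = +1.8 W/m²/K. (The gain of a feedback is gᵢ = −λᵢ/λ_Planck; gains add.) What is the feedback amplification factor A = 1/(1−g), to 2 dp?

1.74

Convert to gains: g_cld = -0.138/3.17 = -0.04353; g_dust = -0.31/3.17 = -0.09779; g_wv = 1.8/3.17 = 0.5678.
Total gain g = 0.42648.
A = 1/(1 − 0.42648) = 1.74.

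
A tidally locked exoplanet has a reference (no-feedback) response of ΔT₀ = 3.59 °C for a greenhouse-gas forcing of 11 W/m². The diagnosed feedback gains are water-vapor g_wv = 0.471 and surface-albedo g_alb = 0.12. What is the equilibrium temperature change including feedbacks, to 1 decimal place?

8.8 °C

Total gain g = 0.471 + 0.12 = 0.591.
Amplification A = 1/(1 − 0.591) = 2.445.
ΔT = 3.59 × 2.445 = 8.8 °C.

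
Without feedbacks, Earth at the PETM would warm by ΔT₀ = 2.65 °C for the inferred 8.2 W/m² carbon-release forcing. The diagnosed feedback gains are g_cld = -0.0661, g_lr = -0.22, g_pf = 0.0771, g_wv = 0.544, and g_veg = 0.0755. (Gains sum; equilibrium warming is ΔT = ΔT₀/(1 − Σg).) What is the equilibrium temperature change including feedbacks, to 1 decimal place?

4.5 °C

Total gain g = -0.0661 − 0.22 + 0.0771 + 0.544 + 0.0755 = 0.4105.
Amplification A = 1/(1 − 0.4105) = 1.696.
ΔT = 2.65 × 1.696 = 4.5 °C.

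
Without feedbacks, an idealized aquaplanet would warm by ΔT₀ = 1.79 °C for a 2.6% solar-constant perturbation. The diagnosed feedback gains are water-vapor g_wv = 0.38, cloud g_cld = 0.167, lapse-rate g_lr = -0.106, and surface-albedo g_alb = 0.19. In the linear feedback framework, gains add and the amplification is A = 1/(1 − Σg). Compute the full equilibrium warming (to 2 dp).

4.85 °C

Total gain g = 0.38 + 0.167 − 0.106 + 0.19 = 0.631.
Amplification A = 1/(1 − 0.631) = 2.71.
ΔT = 1.79 × 2.71 = 4.85 °C.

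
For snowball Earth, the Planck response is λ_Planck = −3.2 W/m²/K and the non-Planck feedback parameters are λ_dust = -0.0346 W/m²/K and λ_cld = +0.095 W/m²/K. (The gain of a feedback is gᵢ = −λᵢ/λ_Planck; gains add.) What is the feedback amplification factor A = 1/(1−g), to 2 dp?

1.02

Convert to gains: g_dust = -0.0346/3.2 = -0.01081; g_cld = 0.095/3.2 = 0.02969.
Total gain g = 0.01888.
A = 1/(1 − 0.01888) = 1.02.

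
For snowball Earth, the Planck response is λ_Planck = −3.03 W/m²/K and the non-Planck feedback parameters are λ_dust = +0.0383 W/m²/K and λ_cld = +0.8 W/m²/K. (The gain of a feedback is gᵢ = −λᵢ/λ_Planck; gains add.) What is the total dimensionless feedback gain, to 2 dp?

Convert to gains: g_dust = 0.0383/3.03 = 0.01264; g_cld = 0.8/3.03 = 0.264.
Total gain g = 0.27664.

0.28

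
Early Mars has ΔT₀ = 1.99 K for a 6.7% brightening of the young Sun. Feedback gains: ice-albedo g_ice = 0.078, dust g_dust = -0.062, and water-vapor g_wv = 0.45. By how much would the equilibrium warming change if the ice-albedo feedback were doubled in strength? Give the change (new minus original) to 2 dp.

0.64 K

Original: g = 0.466, ΔT = 1.99/(1−0.466) = 3.7266 K.
With doubled ice-albedo: g' = 0.544, ΔT' = 1.99/(1−0.544) = 4.3640 K.
Change = 4.3640 − 3.7266 = 0.64 K.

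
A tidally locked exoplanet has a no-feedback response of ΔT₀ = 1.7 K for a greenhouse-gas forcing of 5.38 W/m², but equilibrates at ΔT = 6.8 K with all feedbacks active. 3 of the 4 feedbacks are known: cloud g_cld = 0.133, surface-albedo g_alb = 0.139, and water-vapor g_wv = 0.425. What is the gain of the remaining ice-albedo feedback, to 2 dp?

Amplification A = ΔT/ΔT₀ = 6.8/1.7 = 4.
Total gain g = 1 − 1/A = 1 − 1/4 = 0.75.
Known gains sum to 0.133 + 0.139 + 0.425 = 0.697.
g_ice = 0.75 − 0.697 = 0.05.

0.05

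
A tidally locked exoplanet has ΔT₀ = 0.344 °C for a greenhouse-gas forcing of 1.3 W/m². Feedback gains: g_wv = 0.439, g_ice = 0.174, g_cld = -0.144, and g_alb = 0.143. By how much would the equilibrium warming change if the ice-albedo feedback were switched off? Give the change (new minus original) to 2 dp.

-0.27 °C

Original: g = 0.612, ΔT = 0.344/(1−0.612) = 0.8866 °C.
Without ice-albedo: g' = 0.438, ΔT' = 0.344/(1−0.438) = 0.6121 °C.
Change = 0.6121 − 0.8866 = -0.27 °C.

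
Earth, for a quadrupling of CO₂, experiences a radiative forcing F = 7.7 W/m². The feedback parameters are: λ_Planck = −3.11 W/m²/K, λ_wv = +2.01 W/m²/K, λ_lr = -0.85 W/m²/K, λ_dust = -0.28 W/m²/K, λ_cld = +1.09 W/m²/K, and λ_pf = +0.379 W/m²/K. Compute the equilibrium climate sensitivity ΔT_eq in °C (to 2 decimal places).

Net feedback parameter λ = (−3.11) + (+2.01) + (-0.85) + (-0.28) + (+1.09) + (+0.379) = -0.761 W/m²/K.
ΔT = −F/λ = −7.7/(-0.761) = 10.12 °C.

10.12 °C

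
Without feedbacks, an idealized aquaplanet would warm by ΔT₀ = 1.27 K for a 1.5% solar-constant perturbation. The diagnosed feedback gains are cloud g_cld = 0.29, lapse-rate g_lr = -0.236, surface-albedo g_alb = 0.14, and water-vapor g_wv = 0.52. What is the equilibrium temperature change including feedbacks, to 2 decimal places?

Total gain g = 0.29 − 0.236 + 0.14 + 0.52 = 0.714.
Amplification A = 1/(1 − 0.714) = 3.497.
ΔT = 1.27 × 3.497 = 4.44 K.

4.44 K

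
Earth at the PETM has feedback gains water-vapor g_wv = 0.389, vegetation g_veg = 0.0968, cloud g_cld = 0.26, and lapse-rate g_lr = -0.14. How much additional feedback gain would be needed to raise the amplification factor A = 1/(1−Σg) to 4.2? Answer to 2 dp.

0.16

Current total gain = 0.6058.
Target gain for A = 4.2: g* = 1 − 1/4.2 = 0.7619.
Additional gain needed = 0.7619 − 0.6058 = 0.16.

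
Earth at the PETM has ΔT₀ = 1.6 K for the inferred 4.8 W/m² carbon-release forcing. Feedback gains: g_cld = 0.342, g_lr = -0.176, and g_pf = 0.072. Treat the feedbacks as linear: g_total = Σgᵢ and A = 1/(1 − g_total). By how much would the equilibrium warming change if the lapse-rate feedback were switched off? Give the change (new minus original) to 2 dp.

0.63 K

Original: g = 0.238, ΔT = 1.6/(1−0.238) = 2.0997 K.
Without lapse-rate: g' = 0.414, ΔT' = 1.6/(1−0.414) = 2.7304 K.
Change = 2.7304 − 2.0997 = 0.63 K.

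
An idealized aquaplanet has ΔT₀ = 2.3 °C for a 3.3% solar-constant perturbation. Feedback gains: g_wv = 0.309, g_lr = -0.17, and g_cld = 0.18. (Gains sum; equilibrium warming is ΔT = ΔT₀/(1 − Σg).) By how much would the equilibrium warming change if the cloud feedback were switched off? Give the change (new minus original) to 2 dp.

-0.71 °C

Original: g = 0.319, ΔT = 2.3/(1−0.319) = 3.3774 °C.
Without cloud: g' = 0.139, ΔT' = 2.3/(1−0.139) = 2.6713 °C.
Change = 2.6713 − 3.3774 = -0.71 °C.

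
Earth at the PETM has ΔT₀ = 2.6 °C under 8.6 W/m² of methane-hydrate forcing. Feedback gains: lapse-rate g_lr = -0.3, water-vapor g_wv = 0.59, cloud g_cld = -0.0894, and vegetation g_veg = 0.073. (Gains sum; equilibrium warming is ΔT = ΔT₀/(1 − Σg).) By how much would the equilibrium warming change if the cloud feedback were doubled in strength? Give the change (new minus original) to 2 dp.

Original: g = 0.2736, ΔT = 2.6/(1−0.2736) = 3.5793 °C.
With doubled cloud: g' = 0.1842, ΔT' = 2.6/(1−0.1842) = 3.1871 °C.
Change = 3.1871 − 3.5793 = -0.39 °C.

-0.39 °C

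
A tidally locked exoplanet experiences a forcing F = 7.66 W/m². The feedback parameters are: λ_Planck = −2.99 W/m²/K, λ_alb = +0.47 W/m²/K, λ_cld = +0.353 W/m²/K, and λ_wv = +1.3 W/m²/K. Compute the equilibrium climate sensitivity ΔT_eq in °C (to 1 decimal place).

8.8 °C

Net feedback parameter λ = (−2.99) + (+0.47) + (+0.353) + (+1.3) = -0.867 W/m²/K.
ΔT = −F/λ = −7.66/(-0.867) = 8.8 °C.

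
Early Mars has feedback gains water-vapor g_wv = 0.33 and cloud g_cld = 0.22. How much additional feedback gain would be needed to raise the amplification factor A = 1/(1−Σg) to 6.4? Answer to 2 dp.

Current total gain = 0.55.
Target gain for A = 6.4: g* = 1 − 1/6.4 = 0.8438.
Additional gain needed = 0.8438 − 0.55 = 0.29.

0.29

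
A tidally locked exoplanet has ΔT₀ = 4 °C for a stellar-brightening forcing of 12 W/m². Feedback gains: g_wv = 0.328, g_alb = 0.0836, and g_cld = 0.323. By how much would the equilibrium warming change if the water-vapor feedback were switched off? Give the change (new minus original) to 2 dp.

Original: g = 0.7346, ΔT = 4/(1−0.7346) = 15.0716 °C.
Without water-vapor: g' = 0.4066, ΔT' = 4/(1−0.4066) = 6.7408 °C.
Change = 6.7408 − 15.0716 = -8.33 °C.

-8.33 °C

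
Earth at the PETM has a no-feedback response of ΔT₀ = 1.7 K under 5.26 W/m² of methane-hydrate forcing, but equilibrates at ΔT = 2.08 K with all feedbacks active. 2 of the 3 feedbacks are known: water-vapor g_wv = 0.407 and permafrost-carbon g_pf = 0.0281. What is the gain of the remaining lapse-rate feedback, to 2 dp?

-0.25

Amplification A = ΔT/ΔT₀ = 2.08/1.7 = 1.224.
Total gain g = 1 − 1/A = 1 − 1/1.224 = 0.183.
Known gains sum to 0.407 + 0.0281 = 0.4351.
g_lr = 0.183 − 0.4351 = -0.25.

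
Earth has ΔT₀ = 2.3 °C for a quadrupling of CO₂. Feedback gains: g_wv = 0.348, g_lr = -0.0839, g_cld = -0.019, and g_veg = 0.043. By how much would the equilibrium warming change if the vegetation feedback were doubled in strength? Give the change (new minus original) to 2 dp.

0.21 °C

Original: g = 0.2881, ΔT = 2.3/(1−0.2881) = 3.2308 °C.
With doubled vegetation: g' = 0.3311, ΔT' = 2.3/(1−0.3311) = 3.4385 °C.
Change = 3.4385 − 3.2308 = 0.21 °C.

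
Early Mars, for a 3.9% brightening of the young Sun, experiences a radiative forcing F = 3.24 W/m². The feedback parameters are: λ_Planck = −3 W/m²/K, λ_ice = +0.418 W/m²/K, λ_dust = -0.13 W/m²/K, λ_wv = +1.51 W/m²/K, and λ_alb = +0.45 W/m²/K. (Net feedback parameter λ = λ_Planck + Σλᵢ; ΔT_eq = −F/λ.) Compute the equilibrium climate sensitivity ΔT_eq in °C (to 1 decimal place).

4.3 °C

Net feedback parameter λ = (−3) + (+0.418) + (-0.13) + (+1.51) + (+0.45) = -0.752 W/m²/K.
ΔT = −F/λ = −3.24/(-0.752) = 4.3 °C.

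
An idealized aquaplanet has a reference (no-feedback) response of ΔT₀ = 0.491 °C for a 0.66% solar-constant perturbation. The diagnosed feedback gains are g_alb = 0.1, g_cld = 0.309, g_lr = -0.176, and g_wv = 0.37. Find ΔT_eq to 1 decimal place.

1.2 °C

Total gain g = 0.1 + 0.309 − 0.176 + 0.37 = 0.603.
Amplification A = 1/(1 − 0.603) = 2.519.
ΔT = 0.491 × 2.519 = 1.2 °C.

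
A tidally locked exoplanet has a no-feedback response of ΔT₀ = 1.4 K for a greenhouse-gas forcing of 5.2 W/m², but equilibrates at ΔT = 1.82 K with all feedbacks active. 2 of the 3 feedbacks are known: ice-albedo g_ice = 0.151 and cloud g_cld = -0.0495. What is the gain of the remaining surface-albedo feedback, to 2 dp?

0.13

Amplification A = ΔT/ΔT₀ = 1.82/1.4 = 1.3.
Total gain g = 1 − 1/A = 1 − 1/1.3 = 0.2308.
Known gains sum to 0.151 − 0.0495 = 0.1015.
g_alb = 0.2308 − 0.1015 = 0.13.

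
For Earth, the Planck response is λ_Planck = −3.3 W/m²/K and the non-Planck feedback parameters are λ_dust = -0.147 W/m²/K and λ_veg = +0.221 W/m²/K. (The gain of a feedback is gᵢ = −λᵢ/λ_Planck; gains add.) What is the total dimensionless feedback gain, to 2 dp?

Convert to gains: g_dust = -0.147/3.3 = -0.04455; g_veg = 0.221/3.3 = 0.06697.
Total gain g = 0.02242.

0.02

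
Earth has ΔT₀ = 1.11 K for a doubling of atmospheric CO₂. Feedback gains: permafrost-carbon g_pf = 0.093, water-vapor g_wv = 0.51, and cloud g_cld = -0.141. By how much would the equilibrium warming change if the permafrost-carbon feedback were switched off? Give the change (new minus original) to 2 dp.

Original: g = 0.462, ΔT = 1.11/(1−0.462) = 2.0632 K.
Without permafrost-carbon: g' = 0.369, ΔT' = 1.11/(1−0.369) = 1.7591 K.
Change = 1.7591 − 2.0632 = -0.30 K.

-0.30 K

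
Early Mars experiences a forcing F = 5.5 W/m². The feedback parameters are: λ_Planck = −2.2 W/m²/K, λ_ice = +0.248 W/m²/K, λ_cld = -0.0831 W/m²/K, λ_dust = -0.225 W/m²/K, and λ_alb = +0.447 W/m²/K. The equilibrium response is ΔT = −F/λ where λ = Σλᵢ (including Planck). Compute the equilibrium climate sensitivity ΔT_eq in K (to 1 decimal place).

Net feedback parameter λ = (−2.2) + (+0.248) + (-0.0831) + (-0.225) + (+0.447) = -1.8131 W/m²/K.
ΔT = −F/λ = −5.5/(-1.8131) = 3.0 K.

3.0 K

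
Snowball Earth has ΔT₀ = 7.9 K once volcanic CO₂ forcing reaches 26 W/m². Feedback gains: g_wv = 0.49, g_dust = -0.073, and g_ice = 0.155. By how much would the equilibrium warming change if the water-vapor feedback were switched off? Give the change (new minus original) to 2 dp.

-9.85 K

Original: g = 0.572, ΔT = 7.9/(1−0.572) = 18.4579 K.
Without water-vapor: g' = 0.082, ΔT' = 7.9/(1−0.082) = 8.6057 K.
Change = 8.6057 − 18.4579 = -9.85 K.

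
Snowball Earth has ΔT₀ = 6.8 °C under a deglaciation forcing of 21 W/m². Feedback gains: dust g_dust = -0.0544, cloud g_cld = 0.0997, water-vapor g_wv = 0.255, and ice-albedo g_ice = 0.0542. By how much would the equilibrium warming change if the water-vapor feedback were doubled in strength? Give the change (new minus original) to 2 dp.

6.88 °C

Original: g = 0.3545, ΔT = 6.8/(1−0.3545) = 10.5345 °C.
With doubled water-vapor: g' = 0.6095, ΔT' = 6.8/(1−0.6095) = 17.4136 °C.
Change = 17.4136 − 10.5345 = 6.88 °C.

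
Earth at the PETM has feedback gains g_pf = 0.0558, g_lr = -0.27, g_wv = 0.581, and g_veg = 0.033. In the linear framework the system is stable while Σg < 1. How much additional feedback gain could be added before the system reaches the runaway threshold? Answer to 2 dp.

0.60

Current total gain = 0.0558 − 0.27 + 0.581 + 0.033 = 0.3998.
Margin to runaway = 1 − 0.3998 = 0.60.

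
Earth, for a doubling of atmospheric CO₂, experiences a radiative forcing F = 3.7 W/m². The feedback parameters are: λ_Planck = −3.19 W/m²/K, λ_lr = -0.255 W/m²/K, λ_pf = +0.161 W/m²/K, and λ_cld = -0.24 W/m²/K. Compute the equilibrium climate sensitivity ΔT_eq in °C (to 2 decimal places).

Net feedback parameter λ = (−3.19) + (-0.255) + (+0.161) + (-0.24) = -3.524 W/m²/K.
ΔT = −F/λ = −3.7/(-3.524) = 1.05 °C.

1.05 °C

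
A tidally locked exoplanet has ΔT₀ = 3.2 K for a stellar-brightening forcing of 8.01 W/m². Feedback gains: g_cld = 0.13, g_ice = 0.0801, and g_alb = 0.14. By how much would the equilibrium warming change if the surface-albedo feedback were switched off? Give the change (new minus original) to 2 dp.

Original: g = 0.3501, ΔT = 3.2/(1−0.3501) = 4.9238 K.
Without surface-albedo: g' = 0.2101, ΔT' = 3.2/(1−0.2101) = 4.0511 K.
Change = 4.0511 − 4.9238 = -0.87 K.

-0.87 K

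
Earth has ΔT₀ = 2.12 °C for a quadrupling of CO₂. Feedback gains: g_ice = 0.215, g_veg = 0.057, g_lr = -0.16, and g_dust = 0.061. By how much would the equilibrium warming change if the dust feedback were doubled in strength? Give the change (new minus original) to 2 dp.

0.20 °C

Original: g = 0.173, ΔT = 2.12/(1−0.173) = 2.5635 °C.
With doubled dust: g' = 0.234, ΔT' = 2.12/(1−0.234) = 2.7676 °C.
Change = 2.7676 − 2.5635 = 0.20 °C.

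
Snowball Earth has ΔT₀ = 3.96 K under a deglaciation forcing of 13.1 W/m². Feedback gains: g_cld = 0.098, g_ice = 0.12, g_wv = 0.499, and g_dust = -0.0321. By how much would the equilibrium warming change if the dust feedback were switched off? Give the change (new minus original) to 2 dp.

1.43 K

Original: g = 0.6849, ΔT = 3.96/(1−0.6849) = 12.5674 K.
Without dust: g' = 0.717, ΔT' = 3.96/(1−0.717) = 13.9929 K.
Change = 13.9929 − 12.5674 = 1.43 K.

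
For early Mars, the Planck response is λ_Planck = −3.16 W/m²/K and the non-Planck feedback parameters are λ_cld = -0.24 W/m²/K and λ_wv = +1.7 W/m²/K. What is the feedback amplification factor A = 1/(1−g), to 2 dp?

1.86

Convert to gains: g_cld = -0.24/3.16 = -0.07595; g_wv = 1.7/3.16 = 0.538.
Total gain g = 0.46205.
A = 1/(1 − 0.46205) = 1.86.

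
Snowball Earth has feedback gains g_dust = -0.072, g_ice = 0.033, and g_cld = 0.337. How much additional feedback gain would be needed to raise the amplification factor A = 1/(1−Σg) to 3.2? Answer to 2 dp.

0.39

Current total gain = 0.298.
Target gain for A = 3.2: g* = 1 − 1/3.2 = 0.6875.
Additional gain needed = 0.6875 − 0.298 = 0.39.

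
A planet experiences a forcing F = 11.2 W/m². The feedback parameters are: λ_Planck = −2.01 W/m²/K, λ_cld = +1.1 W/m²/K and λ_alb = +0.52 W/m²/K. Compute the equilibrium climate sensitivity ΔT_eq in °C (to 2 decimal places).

28.72 °C

Net feedback parameter λ = (−2.01) + (+1.1) + (+0.52) = -0.39 W/m²/K.
ΔT = −F/λ = −11.2/(-0.39) = 28.72 °C.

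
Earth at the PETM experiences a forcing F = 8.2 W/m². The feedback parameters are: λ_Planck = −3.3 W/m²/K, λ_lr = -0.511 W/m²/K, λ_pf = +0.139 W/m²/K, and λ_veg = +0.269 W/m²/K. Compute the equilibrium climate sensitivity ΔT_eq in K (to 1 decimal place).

2.4 K

Net feedback parameter λ = (−3.3) + (-0.511) + (+0.139) + (+0.269) = -3.403 W/m²/K.
ΔT = −F/λ = −8.2/(-3.403) = 2.4 K.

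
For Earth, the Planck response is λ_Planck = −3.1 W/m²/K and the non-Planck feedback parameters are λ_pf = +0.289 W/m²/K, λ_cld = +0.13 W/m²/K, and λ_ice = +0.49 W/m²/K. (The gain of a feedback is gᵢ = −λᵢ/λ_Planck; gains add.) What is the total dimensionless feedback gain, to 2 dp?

Convert to gains: g_pf = 0.289/3.1 = 0.09323; g_cld = 0.13/3.1 = 0.04194; g_ice = 0.49/3.1 = 0.1581.
Total gain g = 0.29327.

0.29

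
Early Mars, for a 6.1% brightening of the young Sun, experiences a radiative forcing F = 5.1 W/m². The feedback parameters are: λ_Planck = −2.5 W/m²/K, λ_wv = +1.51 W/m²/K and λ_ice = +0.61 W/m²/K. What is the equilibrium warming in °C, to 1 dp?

Net feedback parameter λ = (−2.5) + (+1.51) + (+0.61) = -0.38 W/m²/K.
ΔT = −F/λ = −5.1/(-0.38) = 13.4 °C.

13.4 °C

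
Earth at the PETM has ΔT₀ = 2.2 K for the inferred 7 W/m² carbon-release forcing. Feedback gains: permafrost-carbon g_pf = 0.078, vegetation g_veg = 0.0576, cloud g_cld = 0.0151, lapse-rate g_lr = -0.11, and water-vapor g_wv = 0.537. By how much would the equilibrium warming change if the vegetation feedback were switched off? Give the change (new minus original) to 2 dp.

-0.63 K

Original: g = 0.5777, ΔT = 2.2/(1−0.5777) = 5.2096 K.
Without vegetation: g' = 0.5201, ΔT' = 2.2/(1−0.5201) = 4.5843 K.
Change = 4.5843 − 5.2096 = -0.63 K.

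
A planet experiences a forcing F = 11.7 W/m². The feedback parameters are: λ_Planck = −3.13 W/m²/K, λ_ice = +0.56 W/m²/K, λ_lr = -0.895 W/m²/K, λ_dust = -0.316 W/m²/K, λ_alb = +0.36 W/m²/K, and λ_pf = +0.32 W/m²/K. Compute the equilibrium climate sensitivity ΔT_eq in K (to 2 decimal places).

3.77 K

Net feedback parameter λ = (−3.13) + (+0.56) + (-0.895) + (-0.316) + (+0.36) + (+0.32) = -3.101 W/m²/K.
ΔT = −F/λ = −11.7/(-3.101) = 3.77 K.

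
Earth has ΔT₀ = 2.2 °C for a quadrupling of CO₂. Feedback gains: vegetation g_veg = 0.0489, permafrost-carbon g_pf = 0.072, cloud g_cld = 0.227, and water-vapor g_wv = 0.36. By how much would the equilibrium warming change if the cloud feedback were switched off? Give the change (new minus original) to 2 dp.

Original: g = 0.7079, ΔT = 2.2/(1−0.7079) = 7.5317 °C.
Without cloud: g' = 0.4809, ΔT' = 2.2/(1−0.4809) = 4.2381 °C.
Change = 4.2381 − 7.5317 = -3.29 °C.

-3.29 °C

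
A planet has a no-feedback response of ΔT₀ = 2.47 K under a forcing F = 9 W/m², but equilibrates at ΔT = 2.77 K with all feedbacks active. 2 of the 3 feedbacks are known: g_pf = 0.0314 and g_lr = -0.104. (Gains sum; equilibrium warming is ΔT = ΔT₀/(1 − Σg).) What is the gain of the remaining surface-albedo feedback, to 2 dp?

Amplification A = ΔT/ΔT₀ = 2.77/2.47 = 1.121.
Total gain g = 1 − 1/A = 1 − 1/1.121 = 0.1079.
Known gains sum to 0.0314 − 0.104 = -0.0726.
g_alb = 0.1079 + 0.0726 = 0.18.

0.18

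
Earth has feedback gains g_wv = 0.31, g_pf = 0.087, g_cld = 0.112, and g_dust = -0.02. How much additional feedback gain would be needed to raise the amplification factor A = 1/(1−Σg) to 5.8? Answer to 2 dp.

Current total gain = 0.489.
Target gain for A = 5.8: g* = 1 − 1/5.8 = 0.8276.
Additional gain needed = 0.8276 − 0.489 = 0.34.

0.34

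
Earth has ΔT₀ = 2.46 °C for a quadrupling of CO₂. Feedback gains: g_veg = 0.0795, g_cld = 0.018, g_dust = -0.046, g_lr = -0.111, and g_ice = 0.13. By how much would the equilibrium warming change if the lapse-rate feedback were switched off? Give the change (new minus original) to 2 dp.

Original: g = 0.0705, ΔT = 2.46/(1−0.0705) = 2.6466 °C.
Without lapse-rate: g' = 0.1815, ΔT' = 2.46/(1−0.1815) = 3.0055 °C.
Change = 3.0055 − 2.6466 = 0.36 °C.

0.36 °C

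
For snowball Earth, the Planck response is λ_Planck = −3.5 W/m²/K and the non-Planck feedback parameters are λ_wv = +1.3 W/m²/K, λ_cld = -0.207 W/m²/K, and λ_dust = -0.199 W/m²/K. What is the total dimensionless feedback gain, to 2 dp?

Convert to gains: g_wv = 1.3/3.5 = 0.3714; g_cld = -0.207/3.5 = -0.05914; g_dust = -0.199/3.5 = -0.05686.
Total gain g = 0.2554.

0.26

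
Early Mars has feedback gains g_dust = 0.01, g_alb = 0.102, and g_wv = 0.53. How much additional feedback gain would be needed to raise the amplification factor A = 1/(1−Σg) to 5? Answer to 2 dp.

Current total gain = 0.642.
Target gain for A = 5: g* = 1 − 1/5 = 0.8.
Additional gain needed = 0.8 − 0.642 = 0.16.

0.16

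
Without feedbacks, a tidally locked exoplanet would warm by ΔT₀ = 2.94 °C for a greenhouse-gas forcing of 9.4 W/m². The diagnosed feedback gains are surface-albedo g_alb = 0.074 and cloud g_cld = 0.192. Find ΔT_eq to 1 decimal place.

Total gain g = 0.074 + 0.192 = 0.266.
Amplification A = 1/(1 − 0.266) = 1.362.
ΔT = 2.94 × 1.362 = 4.0 °C.

4.0 °C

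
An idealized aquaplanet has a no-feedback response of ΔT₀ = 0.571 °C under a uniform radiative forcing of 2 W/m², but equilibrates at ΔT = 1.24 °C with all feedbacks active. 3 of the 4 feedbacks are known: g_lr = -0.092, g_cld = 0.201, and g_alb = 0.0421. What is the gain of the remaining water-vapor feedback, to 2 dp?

0.39

Amplification A = ΔT/ΔT₀ = 1.24/0.571 = 2.172.
Total gain g = 1 − 1/A = 1 − 1/2.172 = 0.5396.
Known gains sum to -0.092 + 0.201 + 0.0421 = 0.1511.
g_wv = 0.5396 − 0.1511 = 0.39.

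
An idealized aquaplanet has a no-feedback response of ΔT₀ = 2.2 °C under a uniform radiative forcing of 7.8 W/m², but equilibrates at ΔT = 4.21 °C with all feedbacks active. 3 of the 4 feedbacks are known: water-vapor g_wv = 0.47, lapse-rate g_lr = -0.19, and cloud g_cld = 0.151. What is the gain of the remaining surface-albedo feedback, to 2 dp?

0.05

Amplification A = ΔT/ΔT₀ = 4.21/2.2 = 1.914.
Total gain g = 1 − 1/A = 1 − 1/1.914 = 0.4775.
Known gains sum to 0.47 − 0.19 + 0.151 = 0.431.
g_alb = 0.4775 − 0.431 = 0.05.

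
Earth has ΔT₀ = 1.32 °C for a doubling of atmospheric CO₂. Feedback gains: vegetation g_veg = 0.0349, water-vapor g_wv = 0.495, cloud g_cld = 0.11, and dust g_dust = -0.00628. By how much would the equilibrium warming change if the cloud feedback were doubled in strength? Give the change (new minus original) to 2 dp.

1.55 °C

Original: g = 0.63362, ΔT = 1.32/(1−0.63362) = 3.6028 °C.
With doubled cloud: g' = 0.74362, ΔT' = 1.32/(1−0.74362) = 5.1486 °C.
Change = 5.1486 − 3.6028 = 1.55 °C.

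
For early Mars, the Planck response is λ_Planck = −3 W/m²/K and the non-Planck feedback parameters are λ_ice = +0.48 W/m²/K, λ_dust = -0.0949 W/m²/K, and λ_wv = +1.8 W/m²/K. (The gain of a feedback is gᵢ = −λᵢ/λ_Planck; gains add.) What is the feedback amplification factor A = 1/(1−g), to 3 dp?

3.681

Convert to gains: g_ice = 0.48/3 = 0.16; g_dust = -0.0949/3 = -0.03163; g_wv = 1.8/3 = 0.6.
Total gain g = 0.72837.
A = 1/(1 − 0.72837) = 3.681.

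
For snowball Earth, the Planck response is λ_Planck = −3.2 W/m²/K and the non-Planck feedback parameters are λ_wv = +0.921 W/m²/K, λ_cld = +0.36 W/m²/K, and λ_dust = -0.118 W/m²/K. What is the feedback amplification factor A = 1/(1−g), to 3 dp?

1.571

Convert to gains: g_wv = 0.921/3.2 = 0.2878; g_cld = 0.36/3.2 = 0.1125; g_dust = -0.118/3.2 = -0.03687.
Total gain g = 0.36343.
A = 1/(1 − 0.36343) = 1.571.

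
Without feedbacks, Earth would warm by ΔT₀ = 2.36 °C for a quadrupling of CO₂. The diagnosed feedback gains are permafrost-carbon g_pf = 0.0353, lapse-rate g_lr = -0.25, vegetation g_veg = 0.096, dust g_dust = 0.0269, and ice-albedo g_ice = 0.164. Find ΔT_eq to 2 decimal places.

2.54 °C

Total gain g = 0.0353 − 0.25 + 0.096 + 0.0269 + 0.164 = 0.0722.
Amplification A = 1/(1 − 0.0722) = 1.078.
ΔT = 2.36 × 1.078 = 2.54 °C.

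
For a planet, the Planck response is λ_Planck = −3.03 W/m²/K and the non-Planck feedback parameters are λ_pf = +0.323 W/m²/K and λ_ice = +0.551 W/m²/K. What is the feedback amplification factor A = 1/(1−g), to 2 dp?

1.41

Convert to gains: g_pf = 0.323/3.03 = 0.1066; g_ice = 0.551/3.03 = 0.1818.
Total gain g = 0.2884.
A = 1/(1 − 0.2884) = 1.41.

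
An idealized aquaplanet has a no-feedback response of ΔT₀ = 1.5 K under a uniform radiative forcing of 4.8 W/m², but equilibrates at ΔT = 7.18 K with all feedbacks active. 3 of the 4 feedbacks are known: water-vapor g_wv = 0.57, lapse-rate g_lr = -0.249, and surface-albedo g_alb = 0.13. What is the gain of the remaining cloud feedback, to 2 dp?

0.34

Amplification A = ΔT/ΔT₀ = 7.18/1.5 = 4.787.
Total gain g = 1 − 1/A = 1 − 1/4.787 = 0.7911.
Known gains sum to 0.57 − 0.249 + 0.13 = 0.451.
g_cld = 0.7911 − 0.451 = 0.34.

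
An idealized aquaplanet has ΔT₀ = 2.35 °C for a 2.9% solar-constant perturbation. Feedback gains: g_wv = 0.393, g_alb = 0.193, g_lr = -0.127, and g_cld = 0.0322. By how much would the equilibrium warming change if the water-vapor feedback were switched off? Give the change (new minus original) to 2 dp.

Original: g = 0.4912, ΔT = 2.35/(1−0.4912) = 4.6187 °C.
Without water-vapor: g' = 0.0982, ΔT' = 2.35/(1−0.0982) = 2.6059 °C.
Change = 2.6059 − 4.6187 = -2.01 °C.

-2.01 °C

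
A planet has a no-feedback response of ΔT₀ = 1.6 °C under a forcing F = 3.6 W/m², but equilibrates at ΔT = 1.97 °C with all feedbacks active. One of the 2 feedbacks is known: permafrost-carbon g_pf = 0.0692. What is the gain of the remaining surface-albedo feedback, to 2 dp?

Amplification A = ΔT/ΔT₀ = 1.97/1.6 = 1.231.
Total gain g = 1 − 1/A = 1 − 1/1.231 = 0.1877.
The known gain is 0.0692.
g_alb = 0.1877 − 0.0692 = 0.12.

0.12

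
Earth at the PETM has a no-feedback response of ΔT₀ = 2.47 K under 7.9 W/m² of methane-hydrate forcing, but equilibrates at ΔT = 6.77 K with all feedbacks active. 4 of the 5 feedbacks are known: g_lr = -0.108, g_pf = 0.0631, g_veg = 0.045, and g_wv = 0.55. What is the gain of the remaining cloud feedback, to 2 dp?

Amplification A = ΔT/ΔT₀ = 6.77/2.47 = 2.741.
Total gain g = 1 − 1/A = 1 − 1/2.741 = 0.6352.
Known gains sum to -0.108 + 0.0631 + 0.045 + 0.55 = 0.5501.
g_cld = 0.6352 − 0.5501 = 0.09.

0.09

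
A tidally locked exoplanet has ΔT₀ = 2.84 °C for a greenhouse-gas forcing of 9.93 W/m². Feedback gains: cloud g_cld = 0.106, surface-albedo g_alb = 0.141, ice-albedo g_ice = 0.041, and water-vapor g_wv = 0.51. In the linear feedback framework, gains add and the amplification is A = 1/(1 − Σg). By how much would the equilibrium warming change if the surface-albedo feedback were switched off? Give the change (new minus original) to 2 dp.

Original: g = 0.798, ΔT = 2.84/(1−0.798) = 14.0594 °C.
Without surface-albedo: g' = 0.657, ΔT' = 2.84/(1−0.657) = 8.2799 °C.
Change = 8.2799 − 14.0594 = -5.78 °C.

-5.78 °C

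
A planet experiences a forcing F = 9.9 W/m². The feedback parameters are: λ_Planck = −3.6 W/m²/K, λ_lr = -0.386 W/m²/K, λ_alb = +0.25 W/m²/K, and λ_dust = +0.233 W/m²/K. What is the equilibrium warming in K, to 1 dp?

2.8 K

Net feedback parameter λ = (−3.6) + (-0.386) + (+0.25) + (+0.233) = -3.503 W/m²/K.
ΔT = −F/λ = −9.9/(-3.503) = 2.8 K.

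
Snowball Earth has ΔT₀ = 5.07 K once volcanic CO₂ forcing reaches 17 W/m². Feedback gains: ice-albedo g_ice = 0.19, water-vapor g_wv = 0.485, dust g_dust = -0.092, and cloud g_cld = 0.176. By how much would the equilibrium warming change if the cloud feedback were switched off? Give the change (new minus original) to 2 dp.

-8.88 K

Original: g = 0.759, ΔT = 5.07/(1−0.759) = 21.0373 K.
Without cloud: g' = 0.583, ΔT' = 5.07/(1−0.583) = 12.1583 K.
Change = 12.1583 − 21.0373 = -8.88 K.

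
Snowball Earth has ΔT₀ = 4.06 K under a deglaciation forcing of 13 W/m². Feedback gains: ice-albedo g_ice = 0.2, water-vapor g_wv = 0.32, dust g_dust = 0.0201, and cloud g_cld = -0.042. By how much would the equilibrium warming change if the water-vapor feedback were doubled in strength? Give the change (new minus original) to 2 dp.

14.23 K

Original: g = 0.4981, ΔT = 4.06/(1−0.4981) = 8.0893 K.
With doubled water-vapor: g' = 0.8181, ΔT' = 4.06/(1−0.8181) = 22.3200 K.
Change = 22.3200 − 8.0893 = 14.23 K.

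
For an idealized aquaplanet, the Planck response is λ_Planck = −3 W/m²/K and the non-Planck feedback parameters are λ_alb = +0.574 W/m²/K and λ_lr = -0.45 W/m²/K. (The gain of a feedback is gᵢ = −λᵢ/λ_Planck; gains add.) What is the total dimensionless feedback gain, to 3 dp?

0.041

Convert to gains: g_alb = 0.574/3 = 0.1913; g_lr = -0.45/3 = -0.15.
Total gain g = 0.0413.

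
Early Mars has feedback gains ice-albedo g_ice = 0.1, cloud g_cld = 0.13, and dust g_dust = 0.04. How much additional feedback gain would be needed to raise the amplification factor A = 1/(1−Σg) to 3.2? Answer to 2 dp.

0.42

Current total gain = 0.27.
Target gain for A = 3.2: g* = 1 − 1/3.2 = 0.6875.
Additional gain needed = 0.6875 − 0.27 = 0.42.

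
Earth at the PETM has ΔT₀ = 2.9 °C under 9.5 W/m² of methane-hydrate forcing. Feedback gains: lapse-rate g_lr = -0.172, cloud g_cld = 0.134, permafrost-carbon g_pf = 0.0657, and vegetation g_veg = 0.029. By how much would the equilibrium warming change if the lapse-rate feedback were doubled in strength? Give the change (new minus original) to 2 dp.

Original: g = 0.0567, ΔT = 2.9/(1−0.0567) = 3.0743 °C.
With doubled lapse-rate: g' = -0.1153, ΔT' = 2.9/(1+0.1153) = 2.6002 °C.
Change = 2.6002 − 3.0743 = -0.47 °C.

-0.47 °C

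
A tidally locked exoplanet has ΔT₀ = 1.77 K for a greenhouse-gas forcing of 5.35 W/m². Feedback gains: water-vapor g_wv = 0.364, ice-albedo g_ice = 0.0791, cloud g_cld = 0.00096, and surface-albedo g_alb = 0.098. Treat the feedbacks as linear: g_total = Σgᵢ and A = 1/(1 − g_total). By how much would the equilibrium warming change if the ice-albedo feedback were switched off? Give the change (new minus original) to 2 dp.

Original: g = 0.54206, ΔT = 1.77/(1−0.54206) = 3.8651 K.
Without ice-albedo: g' = 0.46296, ΔT' = 1.77/(1−0.46296) = 3.2958 K.
Change = 3.2958 − 3.8651 = -0.57 K.

-0.57 K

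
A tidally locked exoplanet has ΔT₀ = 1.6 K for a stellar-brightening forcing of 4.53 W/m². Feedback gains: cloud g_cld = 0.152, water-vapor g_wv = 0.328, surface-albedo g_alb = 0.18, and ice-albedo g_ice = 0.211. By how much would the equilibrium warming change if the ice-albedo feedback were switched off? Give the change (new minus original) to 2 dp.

-7.70 K

Original: g = 0.871, ΔT = 1.6/(1−0.871) = 12.4031 K.
Without ice-albedo: g' = 0.66, ΔT' = 1.6/(1−0.66) = 4.7059 K.
Change = 4.7059 − 12.4031 = -7.70 K.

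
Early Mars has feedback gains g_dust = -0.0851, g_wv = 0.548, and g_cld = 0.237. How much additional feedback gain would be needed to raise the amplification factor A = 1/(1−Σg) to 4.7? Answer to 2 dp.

0.09

Current total gain = 0.6999.
Target gain for A = 4.7: g* = 1 − 1/4.7 = 0.7872.
Additional gain needed = 0.7872 − 0.6999 = 0.09.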